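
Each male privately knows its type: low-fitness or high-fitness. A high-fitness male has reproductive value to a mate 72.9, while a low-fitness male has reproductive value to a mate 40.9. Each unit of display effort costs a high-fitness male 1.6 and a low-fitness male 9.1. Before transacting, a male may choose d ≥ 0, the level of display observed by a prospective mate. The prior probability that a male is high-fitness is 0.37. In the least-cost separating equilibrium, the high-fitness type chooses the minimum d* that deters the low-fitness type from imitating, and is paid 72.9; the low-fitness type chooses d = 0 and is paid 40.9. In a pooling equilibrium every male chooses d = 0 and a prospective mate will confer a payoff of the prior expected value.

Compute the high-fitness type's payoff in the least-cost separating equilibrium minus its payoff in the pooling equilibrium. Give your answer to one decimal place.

14.5

Least-cost separating signal: d* solves 40.9 = 72.9 − 9.1·d*, so d* = (72.9 − 40.9)/9.1 ≈ 3.5165.
High-fitness type's separating payoff: 72.9 − 1.6 × d* = 72.9 − 1.6 × (72.9 − 40.9)/9.1 = 72.9 − 51.2/9.1 ≈ 67.274.
Pooling payoff: 0.37 × 72.9 + 0.63 × 40.9 = 52.74.
Difference: 67.274 − 52.74 = 14.534, i.e. 14.5 to one decimal place.
The high-fitness type prefers to separate.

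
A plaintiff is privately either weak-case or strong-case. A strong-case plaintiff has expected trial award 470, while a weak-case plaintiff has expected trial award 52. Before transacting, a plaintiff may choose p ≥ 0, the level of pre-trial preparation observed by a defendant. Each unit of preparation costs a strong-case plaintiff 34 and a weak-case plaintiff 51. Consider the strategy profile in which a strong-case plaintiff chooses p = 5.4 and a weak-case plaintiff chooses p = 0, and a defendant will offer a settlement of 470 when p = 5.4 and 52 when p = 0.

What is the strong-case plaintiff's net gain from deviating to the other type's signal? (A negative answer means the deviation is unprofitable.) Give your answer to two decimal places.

Playing p = 5.4 the strong-case plaintiff receives 470 − 34 × 5.4 = 286.4.
Deviating to p = 0 yields 52 instead.
Gain from deviating: 52 − 286.4 = -234.40.
The gain is negative, so the strong-case type's incentive-compatibility constraint is satisfied.

-234.40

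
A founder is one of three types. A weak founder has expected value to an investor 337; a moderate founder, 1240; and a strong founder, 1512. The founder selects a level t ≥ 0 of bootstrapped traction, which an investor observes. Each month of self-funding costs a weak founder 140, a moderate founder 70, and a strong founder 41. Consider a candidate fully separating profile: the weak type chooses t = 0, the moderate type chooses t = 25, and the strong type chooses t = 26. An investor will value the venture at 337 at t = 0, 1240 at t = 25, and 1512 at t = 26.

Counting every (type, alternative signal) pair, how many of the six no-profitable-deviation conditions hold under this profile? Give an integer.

4

Moderate (own payoff 1240 − 70×25 = -510): to t=0 gives 337 → profitable ✗; to t=26 gives 1512 − 70×26 = -308 → profitable ✗.
Strong (own payoff 1512 − 41×26 = 446): to t=0 gives 337 → no gain ✓; to t=25 gives 1240 − 41×25 = 215 → no gain ✓.
Weak (own payoff 337): to t=25 gives 1240 − 140×25 = -2260 → no gain ✓; to t=26 gives 1512 − 140×26 = -2128 → no gain ✓.
4 of the 6 constraints hold; not an equilibrium.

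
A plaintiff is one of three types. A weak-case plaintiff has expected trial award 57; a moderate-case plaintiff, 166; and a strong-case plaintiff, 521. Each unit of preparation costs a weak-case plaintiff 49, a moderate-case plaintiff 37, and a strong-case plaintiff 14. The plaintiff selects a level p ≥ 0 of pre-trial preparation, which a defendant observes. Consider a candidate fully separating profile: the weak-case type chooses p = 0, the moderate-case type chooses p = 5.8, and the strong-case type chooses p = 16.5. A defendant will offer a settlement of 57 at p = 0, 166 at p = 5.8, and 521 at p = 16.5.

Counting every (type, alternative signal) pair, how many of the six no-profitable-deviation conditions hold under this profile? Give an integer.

5

Moderate-case (own payoff 166 − 37×5.8 = -48.6): to p=0 gives 57 → profitable ✗; to p=16.5 gives 521 − 37×16.5 = -89.5 → no gain ✓.
Weak-case (own payoff 57): to p=5.8 gives 166 − 49×5.8 = -118.2 → no gain ✓; to p=16.5 gives 521 − 49×16.5 = -287.5 → no gain ✓.
Strong-case (own payoff 521 − 14×16.5 = 290): to p=0 gives 57 → no gain ✓; to p=5.8 gives 166 − 14×5.8 = 84.8 → no gain ✓.
5 of the 6 constraints hold; not an equilibrium.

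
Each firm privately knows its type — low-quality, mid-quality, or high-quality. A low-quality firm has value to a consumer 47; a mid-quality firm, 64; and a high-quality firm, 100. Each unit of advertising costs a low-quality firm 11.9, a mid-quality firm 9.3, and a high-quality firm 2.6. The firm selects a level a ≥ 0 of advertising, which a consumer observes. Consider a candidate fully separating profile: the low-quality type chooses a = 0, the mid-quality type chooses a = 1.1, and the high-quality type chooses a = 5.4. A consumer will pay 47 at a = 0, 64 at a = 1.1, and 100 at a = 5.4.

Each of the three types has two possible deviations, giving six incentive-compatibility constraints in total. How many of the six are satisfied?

Low-quality (own payoff 47): to a=1.1 gives 64 − 11.9×1.1 = 50.91 → profitable ✗; to a=5.4 gives 100 − 11.9×5.4 = 35.74 → no gain ✓.
Mid-quality (own payoff 64 − 9.3×1.1 = 53.77): to a=0 gives 47 → no gain ✓; to a=5.4 gives 100 − 9.3×5.4 = 49.78 → no gain ✓.
High-quality (own payoff 100 − 2.6×5.4 = 85.96): to a=0 gives 47 → no gain ✓; to a=1.1 gives 64 − 2.6×1.1 = 61.14 → no gain ✓.
5 of the 6 constraints hold; not an equilibrium.

5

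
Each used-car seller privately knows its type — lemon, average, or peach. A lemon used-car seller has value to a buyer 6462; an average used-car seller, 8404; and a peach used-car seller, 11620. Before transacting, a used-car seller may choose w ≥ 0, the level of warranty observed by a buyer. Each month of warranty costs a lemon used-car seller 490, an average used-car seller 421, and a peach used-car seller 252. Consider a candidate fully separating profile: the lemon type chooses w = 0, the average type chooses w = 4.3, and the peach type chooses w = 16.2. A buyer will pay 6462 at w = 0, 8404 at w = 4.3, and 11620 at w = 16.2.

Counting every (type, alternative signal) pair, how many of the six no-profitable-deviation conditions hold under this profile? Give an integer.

Peach (own payoff 11620 − 252×16.2 = 7537.6): to w=0 gives 6462 → no gain ✓; to w=4.3 gives 8404 − 252×4.3 = 7320.4 → no gain ✓.
Average (own payoff 8404 − 421×4.3 = 6593.7): to w=0 gives 6462 → no gain ✓; to w=16.2 gives 11620 − 421×16.2 = 4799.8 → no gain ✓.
Lemon (own payoff 6462): to w=4.3 gives 8404 − 490×4.3 = 6297 → no gain ✓; to w=16.2 gives 11620 − 490×16.2 = 3682 → no gain ✓.
6 of the 6 constraints hold; this profile is a separating equilibrium.

6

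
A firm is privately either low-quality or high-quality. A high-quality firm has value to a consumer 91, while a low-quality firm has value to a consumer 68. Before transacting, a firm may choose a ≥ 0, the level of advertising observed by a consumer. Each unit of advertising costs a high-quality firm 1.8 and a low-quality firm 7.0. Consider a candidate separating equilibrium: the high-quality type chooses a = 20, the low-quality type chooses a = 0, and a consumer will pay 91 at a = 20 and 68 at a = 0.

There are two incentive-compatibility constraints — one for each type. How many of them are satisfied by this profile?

1

Low-quality type: stay at 0 → 68; mimic → 91 − 7.0 × 20 = -49. IC holds (68 ≥ -49).
High-quality type: signal → 91 − 1.8 × 20 = 55; deviate to 0 → 68. IC fails (55 < 68).
1 of 2 constraints hold, so this profile is not an equilibrium.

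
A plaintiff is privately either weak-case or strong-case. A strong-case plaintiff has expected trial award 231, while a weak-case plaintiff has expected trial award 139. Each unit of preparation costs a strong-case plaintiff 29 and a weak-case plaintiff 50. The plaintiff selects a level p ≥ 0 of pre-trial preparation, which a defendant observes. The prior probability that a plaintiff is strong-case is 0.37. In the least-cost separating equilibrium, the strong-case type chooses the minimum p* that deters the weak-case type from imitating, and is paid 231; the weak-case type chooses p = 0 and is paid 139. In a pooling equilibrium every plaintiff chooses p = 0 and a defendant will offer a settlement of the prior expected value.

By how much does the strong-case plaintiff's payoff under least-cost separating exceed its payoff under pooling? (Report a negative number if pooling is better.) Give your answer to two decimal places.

Least-cost separating signal: p* solves 139 = 231 − 50·p*, so p* = (231 − 139)/50 = 1.84.
Strong-case type's separating payoff: 231 − 29 × p* = 231 − 29 × (231 − 139)/50 = 231 − 2668/50 = 177.64.
Pooling payoff: 0.37 × 231 + 0.63 × 139 = 173.04.
Difference: 177.64 − 173.04 = 4.60.
The strong-case type prefers to separate.

4.60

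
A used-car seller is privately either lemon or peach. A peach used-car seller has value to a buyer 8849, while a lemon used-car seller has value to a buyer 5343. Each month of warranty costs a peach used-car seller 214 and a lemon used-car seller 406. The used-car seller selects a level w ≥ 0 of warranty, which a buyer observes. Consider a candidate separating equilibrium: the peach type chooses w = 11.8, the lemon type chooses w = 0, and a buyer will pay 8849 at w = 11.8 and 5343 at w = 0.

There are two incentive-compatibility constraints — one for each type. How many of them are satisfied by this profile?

2

Peach type: signal → 8849 − 214 × 11.8 = 6323.8; deviate to 0 → 5343. IC holds (6323.8 ≥ 5343).
Lemon type: stay at 0 → 5343; mimic → 8849 − 406 × 11.8 = 4058.2. IC holds (5343 ≥ 4058.2).
2 of 2 constraints hold, so this is a separating equilibrium.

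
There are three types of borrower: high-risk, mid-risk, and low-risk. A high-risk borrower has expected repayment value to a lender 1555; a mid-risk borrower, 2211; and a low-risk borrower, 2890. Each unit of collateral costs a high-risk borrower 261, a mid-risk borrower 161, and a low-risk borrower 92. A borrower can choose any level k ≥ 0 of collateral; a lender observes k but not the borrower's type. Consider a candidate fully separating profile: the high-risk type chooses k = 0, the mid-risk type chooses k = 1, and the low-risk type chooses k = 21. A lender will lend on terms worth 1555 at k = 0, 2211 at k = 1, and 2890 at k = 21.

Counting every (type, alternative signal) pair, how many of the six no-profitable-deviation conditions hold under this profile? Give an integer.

High-risk (own payoff 1555): to k=1 gives 2211 − 261×1 = 1950 → profitable ✗; to k=21 gives 2890 − 261×21 = -2591 → no gain ✓.
Low-risk (own payoff 2890 − 92×21 = 958): to k=0 gives 1555 → profitable ✗; to k=1 gives 2211 − 92×1 = 2119 → profitable ✗.
Mid-risk (own payoff 2211 − 161×1 = 2050): to k=0 gives 1555 → no gain ✓; to k=21 gives 2890 − 161×21 = -491 → no gain ✓.
3 of the 6 constraints hold; not an equilibrium.

3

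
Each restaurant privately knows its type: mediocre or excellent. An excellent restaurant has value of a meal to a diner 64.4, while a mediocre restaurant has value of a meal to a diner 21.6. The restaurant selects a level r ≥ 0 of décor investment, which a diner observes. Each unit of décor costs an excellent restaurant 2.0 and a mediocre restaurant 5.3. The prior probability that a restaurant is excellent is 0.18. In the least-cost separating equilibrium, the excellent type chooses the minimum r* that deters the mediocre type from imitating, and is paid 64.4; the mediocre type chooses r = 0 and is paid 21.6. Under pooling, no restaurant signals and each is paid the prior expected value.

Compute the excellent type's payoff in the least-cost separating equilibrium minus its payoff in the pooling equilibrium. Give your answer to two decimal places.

Least-cost separating signal: r* solves 21.6 = 64.4 − 5.3·r*, so r* = (64.4 − 21.6)/5.3 ≈ 8.0755.
Excellent type's separating payoff: 64.4 − 2.0 × r* = 64.4 − 2.0 × (64.4 − 21.6)/5.3 = 64.4 − 85.6/5.3 ≈ 48.2491.
Pooling payoff: 0.18 × 64.4 + 0.82 × 21.6 = 29.304.
Difference: 48.2491 − 29.304 = 18.9451, i.e. 18.95 to two decimal places.
The excellent type prefers to separate.

18.95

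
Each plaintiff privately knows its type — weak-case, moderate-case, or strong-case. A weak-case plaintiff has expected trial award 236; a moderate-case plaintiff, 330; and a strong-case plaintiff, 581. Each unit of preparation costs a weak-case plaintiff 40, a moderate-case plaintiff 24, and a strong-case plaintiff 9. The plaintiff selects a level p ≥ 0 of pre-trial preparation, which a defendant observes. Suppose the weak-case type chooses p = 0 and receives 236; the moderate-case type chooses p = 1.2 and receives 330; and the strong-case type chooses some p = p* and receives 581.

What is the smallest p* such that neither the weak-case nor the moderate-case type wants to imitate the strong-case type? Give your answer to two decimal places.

Moderate-case type (on-path payoff 330 − 24×1.2 = 301.2) won't mimic when 301.2 ≥ 581 − 24·p*, i.e. p* ≥ 11.66.
Weak-case type (on-path payoff 236) won't mimic when 236 ≥ 581 − 40·p*, i.e. p* ≥ 8.63.
Both must hold, so p* = max(8.63, 11.66) = 11.66. The moderate-case type's constraint binds.

11.66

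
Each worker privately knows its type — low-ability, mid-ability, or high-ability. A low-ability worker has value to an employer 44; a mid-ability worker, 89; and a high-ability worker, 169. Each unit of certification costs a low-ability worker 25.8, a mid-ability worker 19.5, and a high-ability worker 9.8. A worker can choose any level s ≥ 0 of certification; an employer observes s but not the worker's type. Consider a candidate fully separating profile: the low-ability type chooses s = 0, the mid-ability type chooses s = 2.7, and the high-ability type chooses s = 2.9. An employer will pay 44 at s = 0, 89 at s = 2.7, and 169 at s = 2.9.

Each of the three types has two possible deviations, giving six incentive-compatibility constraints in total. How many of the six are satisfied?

3

Mid-ability (own payoff 89 − 19.5×2.7 = 36.35): to s=0 gives 44 → profitable ✗; to s=2.9 gives 169 − 19.5×2.9 = 112.45 → profitable ✗.
Low-ability (own payoff 44): to s=2.7 gives 89 − 25.8×2.7 = 19.34 → no gain ✓; to s=2.9 gives 169 − 25.8×2.9 = 94.18 → profitable ✗.
High-ability (own payoff 169 − 9.8×2.9 = 140.58): to s=0 gives 44 → no gain ✓; to s=2.7 gives 89 − 9.8×2.7 = 62.54 → no gain ✓.
3 of the 6 constraints hold; not an equilibrium.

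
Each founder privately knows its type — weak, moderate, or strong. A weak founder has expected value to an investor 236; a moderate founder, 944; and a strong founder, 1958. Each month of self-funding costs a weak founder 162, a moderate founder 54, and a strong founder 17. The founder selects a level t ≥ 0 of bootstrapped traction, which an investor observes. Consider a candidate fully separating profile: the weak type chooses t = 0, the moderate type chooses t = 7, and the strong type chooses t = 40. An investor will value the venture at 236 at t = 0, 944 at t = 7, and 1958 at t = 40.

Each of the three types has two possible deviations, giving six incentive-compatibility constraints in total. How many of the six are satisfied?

Moderate (own payoff 944 − 54×7 = 566): to t=0 gives 236 → no gain ✓; to t=40 gives 1958 − 54×40 = -202 → no gain ✓.
Weak (own payoff 236): to t=7 gives 944 − 162×7 = -190 → no gain ✓; to t=40 gives 1958 − 162×40 = -4522 → no gain ✓.
Strong (own payoff 1958 − 17×40 = 1278): to t=0 gives 236 → no gain ✓; to t=7 gives 944 − 17×7 = 825 → no gain ✓.
6 of the 6 constraints hold; this profile is a separating equilibrium.

6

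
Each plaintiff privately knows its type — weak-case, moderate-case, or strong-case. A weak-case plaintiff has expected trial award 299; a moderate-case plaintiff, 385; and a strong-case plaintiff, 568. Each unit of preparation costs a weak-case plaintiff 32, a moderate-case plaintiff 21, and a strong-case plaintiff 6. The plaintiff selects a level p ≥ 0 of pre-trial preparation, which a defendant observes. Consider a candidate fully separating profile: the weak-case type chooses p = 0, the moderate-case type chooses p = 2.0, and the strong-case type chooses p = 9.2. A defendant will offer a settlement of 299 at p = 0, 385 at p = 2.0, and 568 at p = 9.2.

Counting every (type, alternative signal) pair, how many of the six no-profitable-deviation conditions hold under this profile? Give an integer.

Weak-case (own payoff 299): to p=2.0 gives 385 − 32×2.0 = 321 → profitable ✗; to p=9.2 gives 568 − 32×9.2 = 273.6 → no gain ✓.
Strong-case (own payoff 568 − 6×9.2 = 512.8): to p=0 gives 299 → no gain ✓; to p=2.0 gives 385 − 6×2.0 = 373 → no gain ✓.
Moderate-case (own payoff 385 − 21×2.0 = 343): to p=0 gives 299 → no gain ✓; to p=9.2 gives 568 − 21×9.2 = 374.8 → profitable ✗.
4 of the 6 constraints hold; not an equilibrium.

4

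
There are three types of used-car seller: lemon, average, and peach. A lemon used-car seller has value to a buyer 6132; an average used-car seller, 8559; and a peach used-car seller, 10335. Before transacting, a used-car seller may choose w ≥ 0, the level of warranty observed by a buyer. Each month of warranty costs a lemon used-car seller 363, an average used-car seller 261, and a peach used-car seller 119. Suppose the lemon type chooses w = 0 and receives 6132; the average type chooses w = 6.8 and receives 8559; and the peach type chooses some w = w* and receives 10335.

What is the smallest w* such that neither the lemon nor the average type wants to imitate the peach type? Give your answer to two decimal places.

Average type (on-path payoff 8559 − 261×6.8 = 6784.2) won't mimic when 6784.2 ≥ 10335 − 261·w*, i.e. w* ≥ 13.60.
Lemon type (on-path payoff 6132) won't mimic when 6132 ≥ 10335 − 363·w*, i.e. w* ≥ 11.58.
Both must hold, so w* = max(11.58, 13.60) = 13.60. The average type's constraint binds.

13.60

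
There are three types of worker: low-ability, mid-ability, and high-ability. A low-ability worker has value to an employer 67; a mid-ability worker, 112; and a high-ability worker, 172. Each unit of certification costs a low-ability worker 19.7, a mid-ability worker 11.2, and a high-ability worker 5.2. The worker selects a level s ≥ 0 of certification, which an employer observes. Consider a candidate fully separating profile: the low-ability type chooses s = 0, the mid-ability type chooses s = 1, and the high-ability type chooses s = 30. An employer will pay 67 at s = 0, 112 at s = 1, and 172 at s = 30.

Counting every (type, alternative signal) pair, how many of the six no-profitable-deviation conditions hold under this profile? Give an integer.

3

High-ability (own payoff 172 − 5.2×30 = 16): to s=0 gives 67 → profitable ✗; to s=1 gives 112 − 5.2×1 = 106.8 → profitable ✗.
Low-ability (own payoff 67): to s=1 gives 112 − 19.7×1 = 92.3 → profitable ✗; to s=30 gives 172 − 19.7×30 = -419 → no gain ✓.
Mid-ability (own payoff 112 − 11.2×1 = 100.8): to s=0 gives 67 → no gain ✓; to s=30 gives 172 − 11.2×30 = -164 → no gain ✓.
3 of the 6 constraints hold; not an equilibrium.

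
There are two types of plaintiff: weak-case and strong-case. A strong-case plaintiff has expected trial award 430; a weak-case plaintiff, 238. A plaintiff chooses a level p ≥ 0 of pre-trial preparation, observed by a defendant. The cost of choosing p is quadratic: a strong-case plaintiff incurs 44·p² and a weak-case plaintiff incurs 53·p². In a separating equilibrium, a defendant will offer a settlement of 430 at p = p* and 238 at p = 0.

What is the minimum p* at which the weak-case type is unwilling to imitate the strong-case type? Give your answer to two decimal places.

The weak-case type at p = 0 receives 238; imitating at p* yields 430 − 53·p*².
Indifference: 238 = 430 − 53·p*², so p*² = (430 − 238) / 53 ≈ 3.6226.
p* = √3.6226 ≈ 1.90.

1.90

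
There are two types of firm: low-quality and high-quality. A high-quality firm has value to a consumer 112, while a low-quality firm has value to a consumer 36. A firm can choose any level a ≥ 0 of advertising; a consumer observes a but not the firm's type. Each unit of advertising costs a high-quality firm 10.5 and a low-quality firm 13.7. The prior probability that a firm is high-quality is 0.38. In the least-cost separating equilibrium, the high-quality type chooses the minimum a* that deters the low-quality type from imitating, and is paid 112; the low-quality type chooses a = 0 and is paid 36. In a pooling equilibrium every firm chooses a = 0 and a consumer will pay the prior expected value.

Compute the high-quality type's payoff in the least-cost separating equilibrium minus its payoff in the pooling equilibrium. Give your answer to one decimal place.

-11.1

Least-cost separating signal: a* solves 36 = 112 − 13.7·a*, so a* = (112 − 36)/13.7 ≈ 5.5474.
High-quality type's separating payoff: 112 − 10.5 × a* = 112 − 10.5 × (112 − 36)/13.7 = 112 − 798/13.7 ≈ 53.752.
Pooling payoff: 0.38 × 112 + 0.62 × 36 = 64.88.
Difference: 53.752 − 64.88 = -11.128, i.e. -11.1 to one decimal place.
The high-quality type would prefer the pooling outcome.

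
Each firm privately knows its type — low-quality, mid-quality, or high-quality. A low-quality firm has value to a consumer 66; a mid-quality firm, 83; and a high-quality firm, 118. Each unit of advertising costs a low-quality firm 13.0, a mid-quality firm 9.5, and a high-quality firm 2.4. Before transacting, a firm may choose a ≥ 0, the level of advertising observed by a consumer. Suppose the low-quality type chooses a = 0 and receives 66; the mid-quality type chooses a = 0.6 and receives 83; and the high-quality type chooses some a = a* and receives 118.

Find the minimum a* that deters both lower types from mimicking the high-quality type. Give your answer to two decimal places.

Low-quality type (on-path payoff 66) won't mimic when 66 ≥ 118 − 13.0·a*, i.e. a* ≥ 4.00.
Mid-quality type (on-path payoff 83 − 9.5×0.6 = 77.3) won't mimic when 77.3 ≥ 118 − 9.5·a*, i.e. a* ≥ 4.28.
Both must hold, so a* = max(4.00, 4.28) = 4.28. The mid-quality type's constraint binds.

4.28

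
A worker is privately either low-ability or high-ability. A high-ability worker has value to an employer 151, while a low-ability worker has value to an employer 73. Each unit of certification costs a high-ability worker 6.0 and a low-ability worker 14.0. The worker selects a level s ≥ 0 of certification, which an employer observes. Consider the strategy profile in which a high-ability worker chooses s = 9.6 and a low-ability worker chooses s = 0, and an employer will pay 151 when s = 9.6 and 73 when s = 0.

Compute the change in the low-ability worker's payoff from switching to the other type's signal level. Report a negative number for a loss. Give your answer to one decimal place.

-56.4

Playing s = 0 the low-ability worker receives 73.
Deviating to s = 9.6 brings payment 151 at cost 14.0 × 9.6 = 134.4, netting 16.6.
Gain from deviating: 16.6 − 73 = -56.4.
The gain is negative, so the low-ability type's incentive-compatibility constraint is satisfied.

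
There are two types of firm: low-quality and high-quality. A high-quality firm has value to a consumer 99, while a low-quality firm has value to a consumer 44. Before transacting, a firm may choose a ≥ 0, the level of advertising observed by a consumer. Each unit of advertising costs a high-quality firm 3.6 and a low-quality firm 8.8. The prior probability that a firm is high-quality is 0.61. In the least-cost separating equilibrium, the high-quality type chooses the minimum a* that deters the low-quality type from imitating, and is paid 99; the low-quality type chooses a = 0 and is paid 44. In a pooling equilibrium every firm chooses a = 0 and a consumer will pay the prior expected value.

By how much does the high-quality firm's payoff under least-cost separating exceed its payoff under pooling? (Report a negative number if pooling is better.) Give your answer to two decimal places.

Least-cost separating signal: a* solves 44 = 99 − 8.8·a*, so a* = (99 − 44)/8.8 = 6.25.
High-quality type's separating payoff: 99 − 3.6 × a* = 99 − 3.6 × (99 − 44)/8.8 = 99 − 198/8.8 = 76.5.
Pooling payoff: 0.61 × 99 + 0.39 × 44 = 77.55.
Difference: 76.5 − 77.55 = -1.05.
The high-quality type would prefer the pooling outcome.

-1.05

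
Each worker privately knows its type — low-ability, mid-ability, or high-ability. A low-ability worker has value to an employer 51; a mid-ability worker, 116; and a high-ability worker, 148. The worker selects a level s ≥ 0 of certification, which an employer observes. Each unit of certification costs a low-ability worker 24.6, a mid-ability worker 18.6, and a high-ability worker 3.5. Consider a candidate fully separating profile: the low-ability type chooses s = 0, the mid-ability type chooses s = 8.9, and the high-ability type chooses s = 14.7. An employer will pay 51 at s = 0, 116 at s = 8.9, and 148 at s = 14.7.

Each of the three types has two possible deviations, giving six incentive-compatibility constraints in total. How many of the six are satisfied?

Low-ability (own payoff 51): to s=8.9 gives 116 − 24.6×8.9 = -102.94 → no gain ✓; to s=14.7 gives 148 − 24.6×14.7 = -213.62 → no gain ✓.
Mid-ability (own payoff 116 − 18.6×8.9 = -49.54): to s=0 gives 51 → profitable ✗; to s=14.7 gives 148 − 18.6×14.7 = -125.42 → no gain ✓.
High-ability (own payoff 148 − 3.5×14.7 = 96.55): to s=0 gives 51 → no gain ✓; to s=8.9 gives 116 − 3.5×8.9 = 84.85 → no gain ✓.
5 of the 6 constraints hold; not an equilibrium.

5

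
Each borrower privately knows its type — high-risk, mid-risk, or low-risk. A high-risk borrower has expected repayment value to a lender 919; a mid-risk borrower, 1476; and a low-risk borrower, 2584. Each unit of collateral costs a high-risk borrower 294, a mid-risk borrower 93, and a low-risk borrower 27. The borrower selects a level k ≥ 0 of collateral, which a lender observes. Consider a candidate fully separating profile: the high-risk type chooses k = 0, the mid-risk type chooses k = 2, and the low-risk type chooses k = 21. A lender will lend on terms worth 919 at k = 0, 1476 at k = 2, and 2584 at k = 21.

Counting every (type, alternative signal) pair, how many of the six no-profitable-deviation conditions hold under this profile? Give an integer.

6

Mid-risk (own payoff 1476 − 93×2 = 1290): to k=0 gives 919 → no gain ✓; to k=21 gives 2584 − 93×21 = 631 → no gain ✓.
Low-risk (own payoff 2584 − 27×21 = 2017): to k=0 gives 919 → no gain ✓; to k=2 gives 1476 − 27×2 = 1422 → no gain ✓.
High-risk (own payoff 919): to k=2 gives 1476 − 294×2 = 888 → no gain ✓; to k=21 gives 2584 − 294×21 = -3590 → no gain ✓.
6 of the 6 constraints hold; this profile is a separating equilibrium.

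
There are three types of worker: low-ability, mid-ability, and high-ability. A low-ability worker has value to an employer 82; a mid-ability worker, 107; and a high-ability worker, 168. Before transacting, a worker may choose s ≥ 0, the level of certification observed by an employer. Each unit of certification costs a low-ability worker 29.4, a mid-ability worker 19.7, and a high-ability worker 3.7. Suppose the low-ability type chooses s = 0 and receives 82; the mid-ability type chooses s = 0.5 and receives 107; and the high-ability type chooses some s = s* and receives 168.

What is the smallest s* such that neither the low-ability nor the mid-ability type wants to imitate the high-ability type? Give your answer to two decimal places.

3.60

Mid-ability type (on-path payoff 107 − 19.7×0.5 = 97.15) won't mimic when 97.15 ≥ 168 − 19.7·s*, i.e. s* ≥ 3.60.
Low-ability type (on-path payoff 82) won't mimic when 82 ≥ 168 − 29.4·s*, i.e. s* ≥ 2.93.
Both must hold, so s* = max(2.93, 3.60) = 3.60. The mid-ability type's constraint binds.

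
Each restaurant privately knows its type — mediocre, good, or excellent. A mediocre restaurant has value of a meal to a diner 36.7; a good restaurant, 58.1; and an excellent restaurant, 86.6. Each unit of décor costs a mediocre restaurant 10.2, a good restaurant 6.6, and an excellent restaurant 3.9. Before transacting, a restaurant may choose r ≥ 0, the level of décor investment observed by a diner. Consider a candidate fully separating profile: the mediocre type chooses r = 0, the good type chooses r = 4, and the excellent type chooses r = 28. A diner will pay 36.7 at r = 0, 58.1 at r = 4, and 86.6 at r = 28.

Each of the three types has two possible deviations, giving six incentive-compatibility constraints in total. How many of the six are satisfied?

Mediocre (own payoff 36.7): to r=4 gives 58.1 − 10.2×4 = 17.3 → no gain ✓; to r=28 gives 86.6 − 10.2×28 = -199 → no gain ✓.
Excellent (own payoff 86.6 − 3.9×28 = -22.6): to r=0 gives 36.7 → profitable ✗; to r=4 gives 58.1 − 3.9×4 = 42.5 → profitable ✗.
Good (own payoff 58.1 − 6.6×4 = 31.7): to r=0 gives 36.7 → profitable ✗; to r=28 gives 86.6 − 6.6×28 = -98.2 → no gain ✓.
3 of the 6 constraints hold; not an equilibrium.

3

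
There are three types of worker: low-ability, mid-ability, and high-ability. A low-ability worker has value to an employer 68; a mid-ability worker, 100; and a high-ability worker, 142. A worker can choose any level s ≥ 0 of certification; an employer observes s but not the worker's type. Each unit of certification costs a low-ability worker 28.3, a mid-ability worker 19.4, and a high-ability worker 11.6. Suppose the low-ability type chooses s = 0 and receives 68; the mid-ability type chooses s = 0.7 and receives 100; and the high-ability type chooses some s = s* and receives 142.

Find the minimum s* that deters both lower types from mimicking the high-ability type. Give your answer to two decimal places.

Mid-ability type (on-path payoff 100 − 19.4×0.7 = 86.42) won't mimic when 86.42 ≥ 142 − 19.4·s*, i.e. s* ≥ 2.86.
Low-ability type (on-path payoff 68) won't mimic when 68 ≥ 142 − 28.3·s*, i.e. s* ≥ 2.61.
Both must hold, so s* = max(2.61, 2.86) = 2.86. The mid-ability type's constraint binds.

2.86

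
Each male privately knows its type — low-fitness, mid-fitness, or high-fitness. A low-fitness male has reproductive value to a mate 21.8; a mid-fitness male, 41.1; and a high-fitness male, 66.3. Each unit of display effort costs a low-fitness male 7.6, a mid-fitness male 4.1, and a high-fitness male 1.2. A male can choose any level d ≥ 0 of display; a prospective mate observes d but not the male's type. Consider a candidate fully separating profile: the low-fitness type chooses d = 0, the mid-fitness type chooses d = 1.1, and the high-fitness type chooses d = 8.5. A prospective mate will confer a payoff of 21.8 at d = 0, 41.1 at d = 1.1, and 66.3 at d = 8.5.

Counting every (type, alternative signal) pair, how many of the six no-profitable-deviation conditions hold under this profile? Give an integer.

Low-fitness (own payoff 21.8): to d=1.1 gives 41.1 − 7.6×1.1 = 32.74 → profitable ✗; to d=8.5 gives 66.3 − 7.6×8.5 = 1.7 → no gain ✓.
Mid-fitness (own payoff 41.1 − 4.1×1.1 = 36.59): to d=0 gives 21.8 → no gain ✓; to d=8.5 gives 66.3 − 4.1×8.5 = 31.45 → no gain ✓.
High-fitness (own payoff 66.3 − 1.2×8.5 = 56.1): to d=0 gives 21.8 → no gain ✓; to d=1.1 gives 41.1 − 1.2×1.1 = 39.78 → no gain ✓.
5 of the 6 constraints hold; not an equilibrium.

5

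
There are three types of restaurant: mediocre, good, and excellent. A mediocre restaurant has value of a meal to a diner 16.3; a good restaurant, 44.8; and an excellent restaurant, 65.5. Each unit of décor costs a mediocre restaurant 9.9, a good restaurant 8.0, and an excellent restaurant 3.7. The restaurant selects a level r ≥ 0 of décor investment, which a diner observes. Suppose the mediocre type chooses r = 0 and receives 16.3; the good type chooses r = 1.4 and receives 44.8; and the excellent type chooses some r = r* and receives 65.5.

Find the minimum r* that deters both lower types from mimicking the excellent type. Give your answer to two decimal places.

Mediocre type (on-path payoff 16.3) won't mimic when 16.3 ≥ 65.5 − 9.9·r*, i.e. r* ≥ 4.97.
Good type (on-path payoff 44.8 − 8.0×1.4 = 33.6) won't mimic when 33.6 ≥ 65.5 − 8.0·r*, i.e. r* ≥ 3.99.
Both must hold, so r* = max(4.97, 3.99) = 4.97. The mediocre type's constraint binds.

4.97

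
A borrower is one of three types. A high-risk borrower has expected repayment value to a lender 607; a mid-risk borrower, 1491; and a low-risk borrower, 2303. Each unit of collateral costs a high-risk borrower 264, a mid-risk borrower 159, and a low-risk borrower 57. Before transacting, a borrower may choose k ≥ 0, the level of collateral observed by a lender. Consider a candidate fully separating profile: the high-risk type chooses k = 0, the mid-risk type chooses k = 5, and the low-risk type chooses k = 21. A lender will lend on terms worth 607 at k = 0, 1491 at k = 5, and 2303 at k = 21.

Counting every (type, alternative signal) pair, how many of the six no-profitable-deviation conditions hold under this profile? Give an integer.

5

Low-risk (own payoff 2303 − 57×21 = 1106): to k=0 gives 607 → no gain ✓; to k=5 gives 1491 − 57×5 = 1206 → profitable ✗.
High-risk (own payoff 607): to k=5 gives 1491 − 264×5 = 171 → no gain ✓; to k=21 gives 2303 − 264×21 = -3241 → no gain ✓.
Mid-risk (own payoff 1491 − 159×5 = 696): to k=0 gives 607 → no gain ✓; to k=21 gives 2303 − 159×21 = -1036 → no gain ✓.
5 of the 6 constraints hold; not an equilibrium.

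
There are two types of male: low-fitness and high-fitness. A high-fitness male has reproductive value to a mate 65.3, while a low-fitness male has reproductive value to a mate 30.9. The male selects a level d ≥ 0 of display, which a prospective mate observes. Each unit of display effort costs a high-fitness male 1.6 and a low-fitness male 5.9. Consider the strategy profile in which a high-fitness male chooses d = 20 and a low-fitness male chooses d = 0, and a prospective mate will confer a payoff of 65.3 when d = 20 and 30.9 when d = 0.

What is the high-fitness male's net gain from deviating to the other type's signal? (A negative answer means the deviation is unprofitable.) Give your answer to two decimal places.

Playing d = 20 the high-fitness male receives 65.3 − 1.6 × 20 = 33.3.
Deviating to d = 0 yields 30.9 instead.
Gain from deviating: 30.9 − 33.3 = -2.40.
The gain is negative, so the high-fitness type's incentive-compatibility constraint is satisfied.

-2.40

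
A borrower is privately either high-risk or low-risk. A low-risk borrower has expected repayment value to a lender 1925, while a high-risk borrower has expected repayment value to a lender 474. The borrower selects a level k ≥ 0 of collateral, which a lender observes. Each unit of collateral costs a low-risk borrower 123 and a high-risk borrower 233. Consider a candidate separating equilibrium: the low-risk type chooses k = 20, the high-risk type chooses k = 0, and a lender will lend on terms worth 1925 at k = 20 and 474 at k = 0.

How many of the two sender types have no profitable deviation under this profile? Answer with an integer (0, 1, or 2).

High-risk type: stay at 0 → 474; mimic → 1925 − 233 × 20 = -2735. IC holds (474 ≥ -2735).
Low-risk type: signal → 1925 − 123 × 20 = -535; deviate to 0 → 474. IC fails (-535 < 474).
1 of 2 constraints hold, so this profile is not an equilibrium.

1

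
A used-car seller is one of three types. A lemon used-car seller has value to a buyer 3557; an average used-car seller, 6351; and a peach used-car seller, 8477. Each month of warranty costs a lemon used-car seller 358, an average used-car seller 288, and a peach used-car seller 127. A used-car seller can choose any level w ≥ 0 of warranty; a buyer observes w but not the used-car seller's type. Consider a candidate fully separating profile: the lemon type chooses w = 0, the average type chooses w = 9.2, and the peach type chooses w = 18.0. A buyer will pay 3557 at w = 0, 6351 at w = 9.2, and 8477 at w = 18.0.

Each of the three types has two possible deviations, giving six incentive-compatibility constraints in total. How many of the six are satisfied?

Lemon (own payoff 3557): to w=9.2 gives 6351 − 358×9.2 = 3057.4 → no gain ✓; to w=18.0 gives 8477 − 358×18.0 = 2033 → no gain ✓.
Peach (own payoff 8477 − 127×18.0 = 6191): to w=0 gives 3557 → no gain ✓; to w=9.2 gives 6351 − 127×9.2 = 5182.6 → no gain ✓.
Average (own payoff 6351 − 288×9.2 = 3701.4): to w=0 gives 3557 → no gain ✓; to w=18.0 gives 8477 − 288×18.0 = 3293 → no gain ✓.
6 of the 6 constraints hold; this profile is a separating equilibrium.

6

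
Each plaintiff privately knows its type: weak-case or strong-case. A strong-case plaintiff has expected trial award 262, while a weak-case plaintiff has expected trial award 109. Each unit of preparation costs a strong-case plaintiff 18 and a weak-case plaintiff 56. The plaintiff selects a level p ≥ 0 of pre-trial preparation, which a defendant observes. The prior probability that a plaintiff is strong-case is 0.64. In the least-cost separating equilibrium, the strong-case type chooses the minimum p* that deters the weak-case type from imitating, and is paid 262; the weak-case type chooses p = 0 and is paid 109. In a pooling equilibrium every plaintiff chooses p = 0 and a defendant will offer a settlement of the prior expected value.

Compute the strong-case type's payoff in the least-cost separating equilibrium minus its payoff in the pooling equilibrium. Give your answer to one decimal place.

Least-cost separating signal: p* solves 109 = 262 − 56·p*, so p* = (262 − 109)/56 ≈ 2.7321.
Strong-case type's separating payoff: 262 − 18 × p* = 262 − 18 × (262 − 109)/56 = 262 − 2754/56 ≈ 212.821.
Pooling payoff: 0.64 × 262 + 0.36 × 109 = 206.92.
Difference: 212.821 − 206.92 = 5.901, i.e. 5.9 to one decimal place.
The strong-case type prefers to separate.

5.9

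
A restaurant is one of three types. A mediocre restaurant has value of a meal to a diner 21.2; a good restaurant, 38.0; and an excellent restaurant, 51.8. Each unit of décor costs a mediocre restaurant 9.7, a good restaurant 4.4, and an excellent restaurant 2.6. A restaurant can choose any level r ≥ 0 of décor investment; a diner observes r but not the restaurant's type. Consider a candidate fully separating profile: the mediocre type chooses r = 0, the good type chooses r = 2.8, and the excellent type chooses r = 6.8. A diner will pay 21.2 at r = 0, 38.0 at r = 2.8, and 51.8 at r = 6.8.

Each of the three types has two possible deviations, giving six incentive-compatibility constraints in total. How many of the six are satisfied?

Excellent (own payoff 51.8 − 2.6×6.8 = 34.12): to r=0 gives 21.2 → no gain ✓; to r=2.8 gives 38.0 − 2.6×2.8 = 30.72 → no gain ✓.
Good (own payoff 38.0 − 4.4×2.8 = 25.68): to r=0 gives 21.2 → no gain ✓; to r=6.8 gives 51.8 − 4.4×6.8 = 21.88 → no gain ✓.
Mediocre (own payoff 21.2): to r=2.8 gives 38.0 − 9.7×2.8 = 10.84 → no gain ✓; to r=6.8 gives 51.8 − 9.7×6.8 = -14.16 → no gain ✓.
6 of the 6 constraints hold; this profile is a separating equilibrium.

6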